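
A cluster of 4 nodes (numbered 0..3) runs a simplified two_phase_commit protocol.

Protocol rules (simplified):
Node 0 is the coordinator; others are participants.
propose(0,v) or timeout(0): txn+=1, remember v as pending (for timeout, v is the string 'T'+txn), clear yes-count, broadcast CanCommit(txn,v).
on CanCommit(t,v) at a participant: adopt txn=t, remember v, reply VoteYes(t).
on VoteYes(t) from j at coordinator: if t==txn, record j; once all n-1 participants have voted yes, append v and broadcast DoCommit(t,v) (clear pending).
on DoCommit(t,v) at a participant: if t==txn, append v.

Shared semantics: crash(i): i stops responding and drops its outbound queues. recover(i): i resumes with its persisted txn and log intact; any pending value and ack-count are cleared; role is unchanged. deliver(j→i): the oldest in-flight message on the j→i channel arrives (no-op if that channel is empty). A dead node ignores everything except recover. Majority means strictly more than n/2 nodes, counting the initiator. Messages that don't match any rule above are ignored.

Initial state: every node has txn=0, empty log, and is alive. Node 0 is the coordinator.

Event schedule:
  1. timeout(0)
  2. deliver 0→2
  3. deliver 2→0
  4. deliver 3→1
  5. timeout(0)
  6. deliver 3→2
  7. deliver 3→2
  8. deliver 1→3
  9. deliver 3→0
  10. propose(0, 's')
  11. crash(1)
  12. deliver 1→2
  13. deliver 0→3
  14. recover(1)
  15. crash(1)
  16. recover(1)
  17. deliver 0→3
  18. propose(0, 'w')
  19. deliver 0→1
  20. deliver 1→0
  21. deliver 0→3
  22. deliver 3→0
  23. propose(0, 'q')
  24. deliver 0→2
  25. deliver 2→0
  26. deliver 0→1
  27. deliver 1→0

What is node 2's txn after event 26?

1. timeout(0):  <0:coor t1 ->
2. deliver 0→2:  <2:part t1 ->
3. deliver 2→0:  nop
4. deliver 3→1:  nop
5. timeout(0):  <0:coor t2 ->
6. deliver 3→2:  nop
7. deliver 3→2:  nop
8. deliver 1→3:  nop
9. deliver 3→0:  nop
10. propose(0,'s'):  <0:coor t3 ->
11. crash(1):  <1:✗part t0 ->
12. deliver 1→2:  nop
13. deliver 0→3:  <3:part t1 ->
14. recover(1):  <1:part t0 ->
15. crash(1):  <1:✗part t0 ->
16. recover(1):  <1:part t0 ->
17. deliver 0→3:  <3:part t2 ->
18. propose(0,'w'):  <0:coor t4 ->
19. deliver 0→1:  <1:part t1 ->
20. deliver 1→0:  nop
21. deliver 0→3:  <3:part t3 ->
22. deliver 3→0:  nop
23. propose(0,'q'):  <0:coor t5 ->
24. deliver 0→2:  <2:part t2 ->
25. deliver 2→0:  nop
26. deliver 0→1:  <1:part t2 ->

2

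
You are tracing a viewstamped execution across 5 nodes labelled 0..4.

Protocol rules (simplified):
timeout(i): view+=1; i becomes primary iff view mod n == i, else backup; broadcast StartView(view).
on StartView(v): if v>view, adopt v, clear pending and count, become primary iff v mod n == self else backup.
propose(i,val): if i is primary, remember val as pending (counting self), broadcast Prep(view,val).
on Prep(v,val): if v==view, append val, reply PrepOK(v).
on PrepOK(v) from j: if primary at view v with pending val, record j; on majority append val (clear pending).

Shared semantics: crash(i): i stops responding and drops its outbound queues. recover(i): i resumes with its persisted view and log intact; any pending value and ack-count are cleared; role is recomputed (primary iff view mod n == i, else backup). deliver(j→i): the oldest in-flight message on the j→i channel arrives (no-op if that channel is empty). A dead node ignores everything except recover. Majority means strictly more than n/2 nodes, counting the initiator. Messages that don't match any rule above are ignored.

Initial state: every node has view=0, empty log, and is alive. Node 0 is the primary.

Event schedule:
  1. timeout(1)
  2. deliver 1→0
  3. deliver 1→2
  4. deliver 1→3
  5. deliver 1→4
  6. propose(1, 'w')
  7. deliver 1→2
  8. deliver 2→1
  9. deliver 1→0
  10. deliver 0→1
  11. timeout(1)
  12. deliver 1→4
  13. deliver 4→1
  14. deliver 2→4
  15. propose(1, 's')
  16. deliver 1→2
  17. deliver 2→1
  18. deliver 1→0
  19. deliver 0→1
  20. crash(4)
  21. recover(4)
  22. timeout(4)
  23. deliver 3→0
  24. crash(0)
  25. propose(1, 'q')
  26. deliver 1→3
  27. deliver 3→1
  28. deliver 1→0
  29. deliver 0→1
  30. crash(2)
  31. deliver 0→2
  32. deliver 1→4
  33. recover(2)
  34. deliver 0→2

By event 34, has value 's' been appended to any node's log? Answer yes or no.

after 1 — timeout(1): n1:prim/v1/[-]
after 2 — deliver 1→0: n0:back/v1/[-]
after 3 — deliver 1→2: n2:back/v1/[-]
after 4 — deliver 1→3: n3:back/v1/[-]
after 5 — deliver 1→4: n4:back/v1/[-]
after 6 — propose(1,'w'): ·
after 7 — deliver 1→2: n2:back/v1/[w]
after 8 — deliver 2→1: ·
after 9 — deliver 1→0: n0:back/v1/[w]
after 10 — deliver 0→1: n1:prim/v1/[w]
after 11 — timeout(1): n1:back/v2/[w]
after 12 — deliver 1→4: n4:back/v1/[w]
after 13 — deliver 4→1: ·
after 14 — deliver 2→4: ·
after 15 — propose(1,'s'): ·
after 16 — deliver 1→2: n2:prim/v2/[w]
after 17 — deliver 2→1: ·
after 18 — deliver 1→0: n0:back/v2/[w]
after 19 — deliver 0→1: ·
after 20 — crash(4): n4:✗back/v1/[w]
after 21 — recover(4): n4:back/v1/[w]
after 22 — timeout(4): n4:back/v2/[w]
after 23 — deliver 3→0: ·
after 24 — crash(0): n0:✗back/v2/[w]
after 25 — propose(1,'q'): ·
after 26 — deliver 1→3: n3:back/v1/[w]
after 27 — deliver 3→1: ·
after 28 — deliver 1→0: ·
after 29 — deliver 0→1: ·
after 30 — crash(2): n2:✗prim/v2/[w]
after 31 — deliver 0→2: ·
after 32 — deliver 1→4: ·
after 33 — recover(2): n2:prim/v2/[w]
after 34 — deliver 0→2: ·

no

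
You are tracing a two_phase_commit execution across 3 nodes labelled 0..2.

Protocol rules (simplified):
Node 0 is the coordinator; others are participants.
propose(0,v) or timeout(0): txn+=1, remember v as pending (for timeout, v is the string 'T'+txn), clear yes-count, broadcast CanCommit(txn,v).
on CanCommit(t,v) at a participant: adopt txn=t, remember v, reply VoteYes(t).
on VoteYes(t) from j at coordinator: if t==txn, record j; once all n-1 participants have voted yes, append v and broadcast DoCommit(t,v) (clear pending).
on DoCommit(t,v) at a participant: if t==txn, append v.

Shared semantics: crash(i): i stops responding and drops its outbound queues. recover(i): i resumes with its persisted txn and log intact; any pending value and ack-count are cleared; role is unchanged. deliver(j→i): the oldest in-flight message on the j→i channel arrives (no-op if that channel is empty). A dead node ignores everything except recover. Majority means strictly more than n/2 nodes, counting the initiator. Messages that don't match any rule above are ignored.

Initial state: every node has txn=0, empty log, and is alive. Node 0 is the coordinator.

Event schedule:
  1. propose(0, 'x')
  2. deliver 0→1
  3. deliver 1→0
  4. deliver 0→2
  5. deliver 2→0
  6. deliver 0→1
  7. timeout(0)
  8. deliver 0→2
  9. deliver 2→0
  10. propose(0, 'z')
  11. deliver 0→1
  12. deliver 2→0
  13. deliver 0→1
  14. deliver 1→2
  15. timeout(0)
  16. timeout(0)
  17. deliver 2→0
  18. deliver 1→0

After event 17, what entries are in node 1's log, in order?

[1] propose(0,'x') → N0(coor t1 [-])
[2] deliver 0→1 → N1(part t1 [-])
[3] deliver 1→0 → ∅
[4] deliver 0→2 → N2(part t1 [-])
[5] deliver 2→0 → N0(coor t1 [x])
[6] deliver 0→1 → N1(part t1 [x])
[7] timeout(0) → N0(coor t2 [x])
[8] deliver 0→2 → N2(part t1 [x])
[9] deliver 2→0 → ∅
[10] propose(0,'z') → N0(coor t3 [x])
[11] deliver 0→1 → N1(part t2 [x])
[12] deliver 2→0 → ∅
[13] deliver 0→1 → N1(part t3 [x])
[14] deliver 1→2 → ∅
[15] timeout(0) → N0(coor t4 [x])
[16] timeout(0) → N0(coor t5 [x])
[17] deliver 2→0 → ∅

x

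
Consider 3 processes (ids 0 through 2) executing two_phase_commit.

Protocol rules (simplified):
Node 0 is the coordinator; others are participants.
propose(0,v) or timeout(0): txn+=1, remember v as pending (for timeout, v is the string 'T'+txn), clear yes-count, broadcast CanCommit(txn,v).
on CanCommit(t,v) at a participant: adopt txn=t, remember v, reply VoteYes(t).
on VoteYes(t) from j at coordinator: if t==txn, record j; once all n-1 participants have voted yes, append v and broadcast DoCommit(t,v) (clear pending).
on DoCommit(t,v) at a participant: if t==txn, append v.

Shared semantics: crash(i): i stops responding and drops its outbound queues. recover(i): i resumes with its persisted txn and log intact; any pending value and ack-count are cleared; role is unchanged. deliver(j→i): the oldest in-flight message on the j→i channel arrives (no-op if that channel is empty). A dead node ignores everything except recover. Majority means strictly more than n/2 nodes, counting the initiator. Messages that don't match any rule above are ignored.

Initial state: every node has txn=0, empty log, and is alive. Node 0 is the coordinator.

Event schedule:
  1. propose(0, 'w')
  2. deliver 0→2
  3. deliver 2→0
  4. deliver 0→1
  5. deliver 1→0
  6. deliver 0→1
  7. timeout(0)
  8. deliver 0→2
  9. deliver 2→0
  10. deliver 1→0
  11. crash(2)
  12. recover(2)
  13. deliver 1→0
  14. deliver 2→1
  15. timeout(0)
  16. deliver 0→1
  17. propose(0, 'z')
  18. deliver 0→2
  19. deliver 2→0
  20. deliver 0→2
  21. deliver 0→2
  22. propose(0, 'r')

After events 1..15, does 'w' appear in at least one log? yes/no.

yes

e1 propose(0,'w'): 0[coor,t=1,-]
e2 deliver 0→2: 2[part,t=1,-]
e3 deliver 2→0: ·
e4 deliver 0→1: 1[part,t=1,-]
e5 deliver 1→0: 0[coor,t=1,w]
e6 deliver 0→1: 1[part,t=1,w]
e7 timeout(0): 0[coor,t=2,w]
e8 deliver 0→2: 2[part,t=1,w]
e9 deliver 2→0: ·
e10 deliver 1→0: ·
e11 crash(2): 2[✗part,t=1,w]
e12 recover(2): 2[part,t=1,w]
e13 deliver 1→0: ·
e14 deliver 2→1: ·
e15 timeout(0): 0[coor,t=3,w]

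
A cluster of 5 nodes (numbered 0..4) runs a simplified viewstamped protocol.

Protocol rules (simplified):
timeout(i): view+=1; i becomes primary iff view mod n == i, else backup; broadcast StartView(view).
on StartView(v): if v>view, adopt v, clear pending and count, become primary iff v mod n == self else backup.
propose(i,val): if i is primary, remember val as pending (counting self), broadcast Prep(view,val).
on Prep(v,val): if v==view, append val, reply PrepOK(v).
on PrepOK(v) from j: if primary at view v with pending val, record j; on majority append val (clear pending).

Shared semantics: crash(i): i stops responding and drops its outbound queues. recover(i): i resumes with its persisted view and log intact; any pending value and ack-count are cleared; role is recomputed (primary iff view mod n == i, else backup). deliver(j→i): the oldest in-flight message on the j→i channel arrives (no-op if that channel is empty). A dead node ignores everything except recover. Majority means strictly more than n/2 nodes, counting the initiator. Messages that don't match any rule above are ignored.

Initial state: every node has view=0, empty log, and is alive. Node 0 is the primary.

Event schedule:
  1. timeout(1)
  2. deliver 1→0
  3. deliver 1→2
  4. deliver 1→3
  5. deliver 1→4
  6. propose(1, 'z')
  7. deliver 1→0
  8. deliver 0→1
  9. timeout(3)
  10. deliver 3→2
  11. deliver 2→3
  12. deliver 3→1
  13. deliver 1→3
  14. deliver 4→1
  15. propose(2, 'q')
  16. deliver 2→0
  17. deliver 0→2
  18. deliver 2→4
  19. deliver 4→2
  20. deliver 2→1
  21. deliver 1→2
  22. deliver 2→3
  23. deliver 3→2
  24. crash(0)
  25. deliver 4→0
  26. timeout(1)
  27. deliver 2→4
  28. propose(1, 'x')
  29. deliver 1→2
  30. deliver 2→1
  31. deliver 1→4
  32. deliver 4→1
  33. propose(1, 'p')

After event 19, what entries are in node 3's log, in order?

empty

[1] timeout(1) → N1(prim v1 [-])
[2] deliver 1→0 → N0(back v1 [-])
[3] deliver 1→2 → N2(back v1 [-])
[4] deliver 1→3 → N3(back v1 [-])
[5] deliver 1→4 → N4(back v1 [-])
[6] propose(1,'z') → ∅
[7] deliver 1→0 → N0(back v1 [z])
[8] deliver 0→1 → ∅
[9] timeout(3) → N3(back v2 [-])
[10] deliver 3→2 → N2(prim v2 [-])
[11] deliver 2→3 → ∅
[12] deliver 3→1 → N1(back v2 [-])
[13] deliver 1→3 → ∅
[14] deliver 4→1 → ∅
[15] propose(2,'q') → ∅
[16] deliver 2→0 → ∅
[17] deliver 0→2 → ∅
[18] deliver 2→4 → ∅
[19] deliver 4→2 → ∅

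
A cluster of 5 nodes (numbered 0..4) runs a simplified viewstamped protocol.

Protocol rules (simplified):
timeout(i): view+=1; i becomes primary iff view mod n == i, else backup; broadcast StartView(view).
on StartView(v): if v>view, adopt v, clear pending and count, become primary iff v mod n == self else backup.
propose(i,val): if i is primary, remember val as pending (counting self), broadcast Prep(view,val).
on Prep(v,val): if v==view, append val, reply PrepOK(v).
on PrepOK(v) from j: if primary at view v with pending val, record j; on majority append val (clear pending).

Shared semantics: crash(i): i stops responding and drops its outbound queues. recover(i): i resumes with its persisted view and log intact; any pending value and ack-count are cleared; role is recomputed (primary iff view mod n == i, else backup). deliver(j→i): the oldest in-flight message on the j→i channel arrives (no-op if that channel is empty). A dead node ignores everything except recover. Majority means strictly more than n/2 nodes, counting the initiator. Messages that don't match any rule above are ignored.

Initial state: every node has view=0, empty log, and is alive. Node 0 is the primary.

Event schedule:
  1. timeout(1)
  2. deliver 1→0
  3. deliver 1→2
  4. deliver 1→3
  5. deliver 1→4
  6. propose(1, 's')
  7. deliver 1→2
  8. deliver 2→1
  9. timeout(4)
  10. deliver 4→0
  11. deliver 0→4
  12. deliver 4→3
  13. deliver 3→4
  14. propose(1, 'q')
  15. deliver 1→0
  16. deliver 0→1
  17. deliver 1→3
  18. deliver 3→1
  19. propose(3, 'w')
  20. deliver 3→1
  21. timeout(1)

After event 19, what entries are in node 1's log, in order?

[1] timeout(1) → N1(prim v1 [-])
[2] deliver 1→0 → N0(back v1 [-])
[3] deliver 1→2 → N2(back v1 [-])
[4] deliver 1→3 → N3(back v1 [-])
[5] deliver 1→4 → N4(back v1 [-])
[6] propose(1,'s') → ∅
[7] deliver 1→2 → N2(back v1 [s])
[8] deliver 2→1 → ∅
[9] timeout(4) → N4(back v2 [-])
[10] deliver 4→0 → N0(back v2 [-])
[11] deliver 0→4 → ∅
[12] deliver 4→3 → N3(back v2 [-])
[13] deliver 3→4 → ∅
[14] propose(1,'q') → ∅
[15] deliver 1→0 → ∅
[16] deliver 0→1 → ∅
[17] deliver 1→3 → ∅
[18] deliver 3→1 → ∅
[19] propose(3,'w') → ∅

empty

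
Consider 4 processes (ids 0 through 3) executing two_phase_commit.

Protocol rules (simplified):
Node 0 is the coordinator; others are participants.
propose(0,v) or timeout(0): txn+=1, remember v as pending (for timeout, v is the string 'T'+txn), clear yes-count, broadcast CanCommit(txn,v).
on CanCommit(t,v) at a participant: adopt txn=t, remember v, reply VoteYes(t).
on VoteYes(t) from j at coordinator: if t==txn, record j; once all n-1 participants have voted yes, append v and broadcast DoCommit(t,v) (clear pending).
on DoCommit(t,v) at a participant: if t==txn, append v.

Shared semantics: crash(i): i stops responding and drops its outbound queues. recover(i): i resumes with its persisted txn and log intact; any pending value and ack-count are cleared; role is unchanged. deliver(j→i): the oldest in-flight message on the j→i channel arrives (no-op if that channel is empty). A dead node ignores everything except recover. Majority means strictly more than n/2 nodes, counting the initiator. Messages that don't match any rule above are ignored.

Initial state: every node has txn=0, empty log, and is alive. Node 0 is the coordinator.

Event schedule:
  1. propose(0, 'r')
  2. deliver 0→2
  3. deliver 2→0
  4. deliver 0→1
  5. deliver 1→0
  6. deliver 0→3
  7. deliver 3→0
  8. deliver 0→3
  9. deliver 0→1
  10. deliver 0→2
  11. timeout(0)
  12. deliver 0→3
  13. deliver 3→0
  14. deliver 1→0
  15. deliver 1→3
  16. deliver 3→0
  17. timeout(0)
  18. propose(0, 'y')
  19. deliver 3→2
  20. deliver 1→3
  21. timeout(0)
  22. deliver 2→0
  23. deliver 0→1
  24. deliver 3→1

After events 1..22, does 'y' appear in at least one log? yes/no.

no

step 1 propose(0,'r'): 0={coor,t=1,log=-}
step 2 deliver 0→2: 2={part,t=1,log=-}
step 3 deliver 2→0: —
step 4 deliver 0→1: 1={part,t=1,log=-}
step 5 deliver 1→0: —
step 6 deliver 0→3: 3={part,t=1,log=-}
step 7 deliver 3→0: 0={coor,t=1,log=r}
step 8 deliver 0→3: 3={part,t=1,log=r}
step 9 deliver 0→1: 1={part,t=1,log=r}
step 10 deliver 0→2: 2={part,t=1,log=r}
step 11 timeout(0): 0={coor,t=2,log=r}
step 12 deliver 0→3: 3={part,t=2,log=r}
step 13 deliver 3→0: —
step 14 deliver 1→0: —
step 15 deliver 1→3: —
step 16 deliver 3→0: —
step 17 timeout(0): 0={coor,t=3,log=r}
step 18 propose(0,'y'): 0={coor,t=4,log=r}
step 19 deliver 3→2: —
step 20 deliver 1→3: —
step 21 timeout(0): 0={coor,t=5,log=r}
step 22 deliver 2→0: —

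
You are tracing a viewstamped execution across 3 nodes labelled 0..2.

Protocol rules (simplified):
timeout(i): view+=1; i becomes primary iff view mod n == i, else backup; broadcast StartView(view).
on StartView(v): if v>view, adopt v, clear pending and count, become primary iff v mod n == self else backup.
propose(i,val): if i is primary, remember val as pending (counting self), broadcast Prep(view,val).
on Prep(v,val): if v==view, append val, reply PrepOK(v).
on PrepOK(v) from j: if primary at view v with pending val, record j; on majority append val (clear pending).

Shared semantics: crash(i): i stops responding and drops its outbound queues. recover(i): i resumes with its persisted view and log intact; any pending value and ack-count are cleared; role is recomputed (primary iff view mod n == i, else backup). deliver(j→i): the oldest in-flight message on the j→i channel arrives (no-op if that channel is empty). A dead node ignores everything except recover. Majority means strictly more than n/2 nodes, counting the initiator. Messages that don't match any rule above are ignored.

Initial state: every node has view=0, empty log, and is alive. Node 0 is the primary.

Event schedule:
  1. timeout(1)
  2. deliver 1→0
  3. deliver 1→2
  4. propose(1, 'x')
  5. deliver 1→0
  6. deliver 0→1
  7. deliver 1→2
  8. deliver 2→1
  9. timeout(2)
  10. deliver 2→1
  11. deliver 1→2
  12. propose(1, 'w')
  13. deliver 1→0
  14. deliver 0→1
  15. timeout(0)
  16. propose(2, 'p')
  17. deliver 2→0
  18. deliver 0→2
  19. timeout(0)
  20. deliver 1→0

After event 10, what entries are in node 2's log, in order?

step 1 timeout(1): 1={prim,v=1,log=-}
step 2 deliver 1→0: 0={back,v=1,log=-}
step 3 deliver 1→2: 2={back,v=1,log=-}
step 4 propose(1,'x'): —
step 5 deliver 1→0: 0={back,v=1,log=x}
step 6 deliver 0→1: 1={prim,v=1,log=x}
step 7 deliver 1→2: 2={back,v=1,log=x}
step 8 deliver 2→1: —
step 9 timeout(2): 2={prim,v=2,log=x}
step 10 deliver 2→1: 1={back,v=2,log=x}

x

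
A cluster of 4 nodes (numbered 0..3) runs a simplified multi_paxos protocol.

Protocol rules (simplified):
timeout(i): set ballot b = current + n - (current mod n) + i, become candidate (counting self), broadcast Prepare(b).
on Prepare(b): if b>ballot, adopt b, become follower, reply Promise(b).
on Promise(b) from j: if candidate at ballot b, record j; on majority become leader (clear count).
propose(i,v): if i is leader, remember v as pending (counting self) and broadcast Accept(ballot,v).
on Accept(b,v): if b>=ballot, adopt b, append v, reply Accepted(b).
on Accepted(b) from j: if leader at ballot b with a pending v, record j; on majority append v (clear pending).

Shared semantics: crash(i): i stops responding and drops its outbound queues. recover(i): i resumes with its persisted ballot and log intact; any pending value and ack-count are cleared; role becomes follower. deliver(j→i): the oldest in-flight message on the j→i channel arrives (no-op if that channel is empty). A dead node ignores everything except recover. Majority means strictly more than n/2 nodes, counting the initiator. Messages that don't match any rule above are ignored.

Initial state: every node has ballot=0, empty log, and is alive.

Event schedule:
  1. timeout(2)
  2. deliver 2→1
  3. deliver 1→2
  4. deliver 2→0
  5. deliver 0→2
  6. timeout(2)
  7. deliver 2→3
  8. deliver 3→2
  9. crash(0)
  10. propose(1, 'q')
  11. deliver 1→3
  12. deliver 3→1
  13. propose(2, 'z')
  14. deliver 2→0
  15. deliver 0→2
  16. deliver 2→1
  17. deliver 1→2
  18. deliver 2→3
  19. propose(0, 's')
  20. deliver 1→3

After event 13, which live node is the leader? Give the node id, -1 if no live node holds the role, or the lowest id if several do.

[1] timeout(2) → N2(cand b6 [-])
[2] deliver 2→1 → N1(foll b6 [-])
[3] deliver 1→2 → ∅
[4] deliver 2→0 → N0(foll b6 [-])
[5] deliver 0→2 → N2(lead b6 [-])
[6] timeout(2) → N2(cand b10 [-])
[7] deliver 2→3 → N3(foll b6 [-])
[8] deliver 3→2 → ∅
[9] crash(0) → N0(✗foll b6 [-])
[10] propose(1,'q') → ∅
[11] deliver 1→3 → ∅
[12] deliver 3→1 → ∅
[13] propose(2,'z') → ∅

-1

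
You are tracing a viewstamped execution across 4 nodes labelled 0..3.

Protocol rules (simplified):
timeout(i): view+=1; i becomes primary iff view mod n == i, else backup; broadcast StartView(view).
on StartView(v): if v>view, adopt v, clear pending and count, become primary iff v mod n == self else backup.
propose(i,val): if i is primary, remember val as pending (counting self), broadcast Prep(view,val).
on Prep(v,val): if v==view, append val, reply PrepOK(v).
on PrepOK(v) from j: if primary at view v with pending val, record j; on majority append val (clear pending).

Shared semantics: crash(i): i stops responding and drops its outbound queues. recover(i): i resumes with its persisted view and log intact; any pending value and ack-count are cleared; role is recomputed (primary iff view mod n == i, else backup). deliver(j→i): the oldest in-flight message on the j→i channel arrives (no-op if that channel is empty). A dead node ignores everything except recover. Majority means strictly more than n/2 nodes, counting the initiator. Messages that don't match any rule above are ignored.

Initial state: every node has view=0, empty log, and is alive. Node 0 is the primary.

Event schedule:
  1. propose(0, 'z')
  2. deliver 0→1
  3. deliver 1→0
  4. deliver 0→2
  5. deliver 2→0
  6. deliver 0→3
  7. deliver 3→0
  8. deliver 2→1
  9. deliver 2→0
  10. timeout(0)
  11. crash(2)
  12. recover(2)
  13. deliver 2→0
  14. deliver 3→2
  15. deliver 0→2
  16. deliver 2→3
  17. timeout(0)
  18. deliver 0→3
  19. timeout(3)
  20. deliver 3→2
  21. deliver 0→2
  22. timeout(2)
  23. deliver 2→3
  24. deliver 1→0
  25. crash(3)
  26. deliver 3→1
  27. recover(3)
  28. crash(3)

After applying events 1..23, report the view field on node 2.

1. propose(0,'z'):  nop
2. deliver 0→1:  <1:back v0 z>
3. deliver 1→0:  nop
4. deliver 0→2:  <2:back v0 z>
5. deliver 2→0:  <0:prim v0 z>
6. deliver 0→3:  <3:back v0 z>
7. deliver 3→0:  nop
8. deliver 2→1:  nop
9. deliver 2→0:  nop
10. timeout(0):  <0:back v1 z>
11. crash(2):  <2:✗back v0 z>
12. recover(2):  <2:back v0 z>
13. deliver 2→0:  nop
14. deliver 3→2:  nop
15. deliver 0→2:  <2:back v1 z>
16. deliver 2→3:  nop
17. timeout(0):  <0:back v2 z>
18. deliver 0→3:  <3:back v1 z>
19. timeout(3):  <3:back v2 z>
20. deliver 3→2:  <2:prim v2 z>
21. deliver 0→2:  nop
22. timeout(2):  <2:back v3 z>
23. deliver 2→3:  <3:prim v3 z>

3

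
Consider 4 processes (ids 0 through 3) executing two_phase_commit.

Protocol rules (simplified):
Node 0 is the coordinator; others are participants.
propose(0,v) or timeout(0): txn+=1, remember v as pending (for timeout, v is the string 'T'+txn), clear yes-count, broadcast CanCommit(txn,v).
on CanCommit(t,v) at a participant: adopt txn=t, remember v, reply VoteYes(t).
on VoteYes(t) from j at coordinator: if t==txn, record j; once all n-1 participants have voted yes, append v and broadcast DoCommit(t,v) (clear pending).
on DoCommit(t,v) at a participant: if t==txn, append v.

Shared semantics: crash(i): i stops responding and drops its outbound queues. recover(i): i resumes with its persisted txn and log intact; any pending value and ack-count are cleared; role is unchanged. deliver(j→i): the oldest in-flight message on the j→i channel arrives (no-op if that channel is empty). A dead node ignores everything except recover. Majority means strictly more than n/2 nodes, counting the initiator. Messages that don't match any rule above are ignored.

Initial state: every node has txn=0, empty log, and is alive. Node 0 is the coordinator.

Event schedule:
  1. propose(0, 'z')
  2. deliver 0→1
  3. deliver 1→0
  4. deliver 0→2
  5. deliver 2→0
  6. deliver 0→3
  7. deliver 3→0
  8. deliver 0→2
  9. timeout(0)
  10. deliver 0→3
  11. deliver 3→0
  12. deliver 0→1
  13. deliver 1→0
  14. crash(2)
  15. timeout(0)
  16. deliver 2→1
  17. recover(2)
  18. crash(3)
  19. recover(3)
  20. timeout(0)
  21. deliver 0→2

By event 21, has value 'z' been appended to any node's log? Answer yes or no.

yes

after 1 — propose(0,'z'): n0:coor/t1/[-]
after 2 — deliver 0→1: n1:part/t1/[-]
after 3 — deliver 1→0: ·
after 4 — deliver 0→2: n2:part/t1/[-]
after 5 — deliver 2→0: ·
after 6 — deliver 0→3: n3:part/t1/[-]
after 7 — deliver 3→0: n0:coor/t1/[z]
after 8 — deliver 0→2: n2:part/t1/[z]
after 9 — timeout(0): n0:coor/t2/[z]
after 10 — deliver 0→3: n3:part/t1/[z]
after 11 — deliver 3→0: ·
after 12 — deliver 0→1: n1:part/t1/[z]
after 13 — deliver 1→0: ·
after 14 — crash(2): n2:✗part/t1/[z]
after 15 — timeout(0): n0:coor/t3/[z]
after 16 — deliver 2→1: ·
after 17 — recover(2): n2:part/t1/[z]
after 18 — crash(3): n3:✗part/t1/[z]
after 19 — recover(3): n3:part/t1/[z]
after 20 — timeout(0): n0:coor/t4/[z]
after 21 — deliver 0→2: n2:part/t2/[z]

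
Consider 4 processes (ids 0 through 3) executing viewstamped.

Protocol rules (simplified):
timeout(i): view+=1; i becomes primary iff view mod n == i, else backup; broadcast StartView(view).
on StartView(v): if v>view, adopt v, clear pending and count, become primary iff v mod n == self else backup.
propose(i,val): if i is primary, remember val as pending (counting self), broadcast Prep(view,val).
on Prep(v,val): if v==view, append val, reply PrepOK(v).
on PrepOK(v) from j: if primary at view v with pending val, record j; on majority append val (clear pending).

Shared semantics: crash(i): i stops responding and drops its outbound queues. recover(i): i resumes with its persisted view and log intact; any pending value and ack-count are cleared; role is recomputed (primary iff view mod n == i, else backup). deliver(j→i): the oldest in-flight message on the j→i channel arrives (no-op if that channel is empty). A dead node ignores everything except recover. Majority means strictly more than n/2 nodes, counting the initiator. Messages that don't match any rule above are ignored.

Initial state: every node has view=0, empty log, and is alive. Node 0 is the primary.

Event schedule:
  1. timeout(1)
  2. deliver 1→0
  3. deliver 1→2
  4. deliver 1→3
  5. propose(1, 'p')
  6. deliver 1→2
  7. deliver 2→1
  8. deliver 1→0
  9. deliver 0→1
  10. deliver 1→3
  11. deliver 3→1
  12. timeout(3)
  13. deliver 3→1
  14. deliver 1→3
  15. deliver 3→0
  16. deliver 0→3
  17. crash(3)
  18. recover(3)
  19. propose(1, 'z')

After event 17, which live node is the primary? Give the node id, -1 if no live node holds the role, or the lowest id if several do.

-1

after 1 — timeout(1): n1:prim/v1/[-]
after 2 — deliver 1→0: n0:back/v1/[-]
after 3 — deliver 1→2: n2:back/v1/[-]
after 4 — deliver 1→3: n3:back/v1/[-]
after 5 — propose(1,'p'): ·
after 6 — deliver 1→2: n2:back/v1/[p]
after 7 — deliver 2→1: ·
after 8 — deliver 1→0: n0:back/v1/[p]
after 9 — deliver 0→1: n1:prim/v1/[p]
after 10 — deliver 1→3: n3:back/v1/[p]
after 11 — deliver 3→1: ·
after 12 — timeout(3): n3:back/v2/[p]
after 13 — deliver 3→1: n1:back/v2/[p]
after 14 — deliver 1→3: ·
after 15 — deliver 3→0: n0:back/v2/[p]
after 16 — deliver 0→3: ·
after 17 — crash(3): n3:✗back/v2/[p]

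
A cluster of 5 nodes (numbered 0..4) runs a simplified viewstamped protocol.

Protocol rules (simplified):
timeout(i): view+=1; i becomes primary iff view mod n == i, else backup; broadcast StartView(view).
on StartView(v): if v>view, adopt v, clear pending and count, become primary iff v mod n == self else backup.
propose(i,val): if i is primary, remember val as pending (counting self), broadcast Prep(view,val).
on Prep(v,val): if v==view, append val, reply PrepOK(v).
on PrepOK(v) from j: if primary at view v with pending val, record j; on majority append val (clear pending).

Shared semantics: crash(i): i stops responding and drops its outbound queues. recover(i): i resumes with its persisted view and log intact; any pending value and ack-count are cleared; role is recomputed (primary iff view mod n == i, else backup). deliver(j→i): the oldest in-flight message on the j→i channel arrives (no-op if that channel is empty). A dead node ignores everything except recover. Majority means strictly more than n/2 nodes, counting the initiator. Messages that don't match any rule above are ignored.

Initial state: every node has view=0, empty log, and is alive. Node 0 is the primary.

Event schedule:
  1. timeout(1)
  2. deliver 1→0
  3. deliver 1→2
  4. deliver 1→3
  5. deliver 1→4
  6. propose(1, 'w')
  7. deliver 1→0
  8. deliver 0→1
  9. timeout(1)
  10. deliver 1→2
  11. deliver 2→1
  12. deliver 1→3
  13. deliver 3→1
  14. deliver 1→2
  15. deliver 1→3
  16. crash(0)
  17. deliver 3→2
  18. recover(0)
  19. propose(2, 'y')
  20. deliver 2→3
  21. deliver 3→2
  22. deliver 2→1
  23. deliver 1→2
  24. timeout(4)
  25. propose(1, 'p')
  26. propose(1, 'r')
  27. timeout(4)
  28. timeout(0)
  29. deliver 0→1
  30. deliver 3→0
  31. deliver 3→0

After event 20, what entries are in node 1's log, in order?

step 1 timeout(1): 1={prim,v=1,log=-}
step 2 deliver 1→0: 0={back,v=1,log=-}
step 3 deliver 1→2: 2={back,v=1,log=-}
step 4 deliver 1→3: 3={back,v=1,log=-}
step 5 deliver 1→4: 4={back,v=1,log=-}
step 6 propose(1,'w'): —
step 7 deliver 1→0: 0={back,v=1,log=w}
step 8 deliver 0→1: —
step 9 timeout(1): 1={back,v=2,log=-}
step 10 deliver 1→2: 2={back,v=1,log=w}
step 11 deliver 2→1: —
step 12 deliver 1→3: 3={back,v=1,log=w}
step 13 deliver 3→1: —
step 14 deliver 1→2: 2={prim,v=2,log=w}
step 15 deliver 1→3: 3={back,v=2,log=w}
step 16 crash(0): 0={✗back,v=1,log=w}
step 17 deliver 3→2: —
step 18 recover(0): 0={back,v=1,log=w}
step 19 propose(2,'y'): —
step 20 deliver 2→3: 3={back,v=2,log=w,y}

empty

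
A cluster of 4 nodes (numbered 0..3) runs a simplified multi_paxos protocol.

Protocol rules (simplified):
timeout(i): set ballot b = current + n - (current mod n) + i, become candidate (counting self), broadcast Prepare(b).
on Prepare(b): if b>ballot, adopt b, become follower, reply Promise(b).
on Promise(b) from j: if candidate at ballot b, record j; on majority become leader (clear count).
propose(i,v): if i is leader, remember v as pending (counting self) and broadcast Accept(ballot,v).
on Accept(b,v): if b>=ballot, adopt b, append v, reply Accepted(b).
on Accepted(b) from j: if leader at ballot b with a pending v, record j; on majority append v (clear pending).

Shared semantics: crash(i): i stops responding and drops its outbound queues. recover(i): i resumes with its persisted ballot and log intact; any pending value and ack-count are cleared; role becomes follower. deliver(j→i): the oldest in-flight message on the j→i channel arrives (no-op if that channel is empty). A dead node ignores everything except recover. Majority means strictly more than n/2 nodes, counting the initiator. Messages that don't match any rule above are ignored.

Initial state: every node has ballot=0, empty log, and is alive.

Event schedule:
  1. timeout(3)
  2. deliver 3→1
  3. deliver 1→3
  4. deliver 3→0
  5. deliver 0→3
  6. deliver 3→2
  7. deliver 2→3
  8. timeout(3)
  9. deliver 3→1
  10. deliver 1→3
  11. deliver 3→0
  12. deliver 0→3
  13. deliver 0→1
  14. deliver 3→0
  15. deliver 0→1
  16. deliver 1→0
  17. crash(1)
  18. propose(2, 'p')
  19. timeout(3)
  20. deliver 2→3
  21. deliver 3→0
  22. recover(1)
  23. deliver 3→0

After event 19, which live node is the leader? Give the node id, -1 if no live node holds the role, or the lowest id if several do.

1. timeout(3):  <3:cand b7 ->
2. deliver 3→1:  <1:foll b7 ->
3. deliver 1→3:  nop
4. deliver 3→0:  <0:foll b7 ->
5. deliver 0→3:  <3:lead b7 ->
6. deliver 3→2:  <2:foll b7 ->
7. deliver 2→3:  nop
8. timeout(3):  <3:cand b11 ->
9. deliver 3→1:  <1:foll b11 ->
10. deliver 1→3:  nop
11. deliver 3→0:  <0:foll b11 ->
12. deliver 0→3:  <3:lead b11 ->
13. deliver 0→1:  nop
14. deliver 3→0:  nop
15. deliver 0→1:  nop
16. deliver 1→0:  nop
17. crash(1):  <1:✗foll b11 ->
18. propose(2,'p'):  nop
19. timeout(3):  <3:cand b15 ->

-1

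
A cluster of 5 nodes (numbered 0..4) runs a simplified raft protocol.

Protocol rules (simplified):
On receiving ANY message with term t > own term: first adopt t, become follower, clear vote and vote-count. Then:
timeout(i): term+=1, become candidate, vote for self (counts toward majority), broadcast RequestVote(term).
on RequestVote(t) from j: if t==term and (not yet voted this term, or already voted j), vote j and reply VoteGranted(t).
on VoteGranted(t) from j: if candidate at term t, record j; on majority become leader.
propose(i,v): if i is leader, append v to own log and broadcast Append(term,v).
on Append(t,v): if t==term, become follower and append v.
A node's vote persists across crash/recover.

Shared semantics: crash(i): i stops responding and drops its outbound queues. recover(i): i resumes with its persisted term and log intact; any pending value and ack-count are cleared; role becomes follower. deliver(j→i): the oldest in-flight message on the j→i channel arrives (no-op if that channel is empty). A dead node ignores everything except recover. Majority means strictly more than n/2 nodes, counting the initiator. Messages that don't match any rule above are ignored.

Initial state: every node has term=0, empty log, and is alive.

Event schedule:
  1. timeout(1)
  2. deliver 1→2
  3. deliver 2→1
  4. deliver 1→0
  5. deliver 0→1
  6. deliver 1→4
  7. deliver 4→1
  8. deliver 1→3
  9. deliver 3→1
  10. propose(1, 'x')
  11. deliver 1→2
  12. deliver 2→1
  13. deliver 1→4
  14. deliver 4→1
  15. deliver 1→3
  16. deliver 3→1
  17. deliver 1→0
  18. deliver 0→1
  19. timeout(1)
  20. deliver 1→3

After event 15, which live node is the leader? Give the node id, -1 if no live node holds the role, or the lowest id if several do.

1

e1 timeout(1): 1[cand,t=1,-]
e2 deliver 1→2: 2[foll,t=1,-]
e3 deliver 2→1: ·
e4 deliver 1→0: 0[foll,t=1,-]
e5 deliver 0→1: 1[lead,t=1,-]
e6 deliver 1→4: 4[foll,t=1,-]
e7 deliver 4→1: ·
e8 deliver 1→3: 3[foll,t=1,-]
e9 deliver 3→1: ·
e10 propose(1,'x'): 1[lead,t=1,x]
e11 deliver 1→2: 2[foll,t=1,x]
e12 deliver 2→1: ·
e13 deliver 1→4: 4[foll,t=1,x]
e14 deliver 4→1: ·
e15 deliver 1→3: 3[foll,t=1,x]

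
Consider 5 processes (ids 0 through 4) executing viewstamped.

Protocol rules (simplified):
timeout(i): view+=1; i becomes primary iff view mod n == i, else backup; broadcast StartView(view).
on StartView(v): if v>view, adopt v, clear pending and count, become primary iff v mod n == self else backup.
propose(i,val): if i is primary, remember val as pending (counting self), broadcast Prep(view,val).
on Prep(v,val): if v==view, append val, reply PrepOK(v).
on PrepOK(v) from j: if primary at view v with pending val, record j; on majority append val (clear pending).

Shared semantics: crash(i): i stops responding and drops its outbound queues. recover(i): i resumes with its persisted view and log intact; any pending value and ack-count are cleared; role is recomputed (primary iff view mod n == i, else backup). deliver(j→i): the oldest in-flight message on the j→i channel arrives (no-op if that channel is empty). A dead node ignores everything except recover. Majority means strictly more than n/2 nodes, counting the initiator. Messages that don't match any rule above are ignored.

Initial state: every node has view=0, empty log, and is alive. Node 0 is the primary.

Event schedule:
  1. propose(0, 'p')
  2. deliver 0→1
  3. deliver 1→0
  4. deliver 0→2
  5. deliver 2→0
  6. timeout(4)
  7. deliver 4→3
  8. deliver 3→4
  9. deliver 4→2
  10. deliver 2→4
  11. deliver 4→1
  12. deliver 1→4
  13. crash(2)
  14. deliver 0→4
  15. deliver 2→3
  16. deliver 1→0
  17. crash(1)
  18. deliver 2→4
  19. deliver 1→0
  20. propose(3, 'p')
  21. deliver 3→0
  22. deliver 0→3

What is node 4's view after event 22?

1

after 1 — propose(0,'p'): ·
after 2 — deliver 0→1: n1:back/v0/[p]
after 3 — deliver 1→0: ·
after 4 — deliver 0→2: n2:back/v0/[p]
after 5 — deliver 2→0: n0:prim/v0/[p]
after 6 — timeout(4): n4:back/v1/[-]
after 7 — deliver 4→3: n3:back/v1/[-]
after 8 — deliver 3→4: ·
after 9 — deliver 4→2: n2:back/v1/[p]
after 10 — deliver 2→4: ·
after 11 — deliver 4→1: n1:prim/v1/[p]
after 12 — deliver 1→4: ·
after 13 — crash(2): n2:✗back/v1/[p]
after 14 — deliver 0→4: ·
after 15 — deliver 2→3: ·
after 16 — deliver 1→0: ·
after 17 — crash(1): n1:✗prim/v1/[p]
after 18 — deliver 2→4: ·
after 19 — deliver 1→0: ·
after 20 — propose(3,'p'): ·
after 21 — deliver 3→0: ·
after 22 — deliver 0→3: ·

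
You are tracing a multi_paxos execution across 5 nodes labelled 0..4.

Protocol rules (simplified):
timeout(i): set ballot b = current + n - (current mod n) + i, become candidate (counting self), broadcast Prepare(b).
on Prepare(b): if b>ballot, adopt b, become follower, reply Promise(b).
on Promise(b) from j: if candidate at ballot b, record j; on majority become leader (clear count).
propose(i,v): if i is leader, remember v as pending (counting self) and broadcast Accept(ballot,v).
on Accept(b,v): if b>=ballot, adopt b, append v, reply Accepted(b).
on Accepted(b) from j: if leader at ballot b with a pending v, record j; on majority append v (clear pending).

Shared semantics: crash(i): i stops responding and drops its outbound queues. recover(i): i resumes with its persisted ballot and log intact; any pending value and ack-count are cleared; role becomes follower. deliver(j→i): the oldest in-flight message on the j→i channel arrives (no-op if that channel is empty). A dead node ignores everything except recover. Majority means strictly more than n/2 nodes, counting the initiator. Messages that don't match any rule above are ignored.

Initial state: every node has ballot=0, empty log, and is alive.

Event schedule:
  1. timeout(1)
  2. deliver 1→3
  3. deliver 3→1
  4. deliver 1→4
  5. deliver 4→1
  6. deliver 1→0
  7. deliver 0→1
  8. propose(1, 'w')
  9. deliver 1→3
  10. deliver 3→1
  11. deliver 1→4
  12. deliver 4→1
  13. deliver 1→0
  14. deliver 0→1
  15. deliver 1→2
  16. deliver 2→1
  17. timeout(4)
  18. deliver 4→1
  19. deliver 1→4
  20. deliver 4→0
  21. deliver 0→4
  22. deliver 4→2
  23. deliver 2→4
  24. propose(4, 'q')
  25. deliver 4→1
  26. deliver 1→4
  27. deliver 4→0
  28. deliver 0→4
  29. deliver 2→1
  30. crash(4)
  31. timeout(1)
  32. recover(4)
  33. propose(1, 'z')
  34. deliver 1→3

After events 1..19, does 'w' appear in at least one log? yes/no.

after 1 — timeout(1): n1:cand/b6/[-]
after 2 — deliver 1→3: n3:foll/b6/[-]
after 3 — deliver 3→1: ·
after 4 — deliver 1→4: n4:foll/b6/[-]
after 5 — deliver 4→1: n1:lead/b6/[-]
after 6 — deliver 1→0: n0:foll/b6/[-]
after 7 — deliver 0→1: ·
after 8 — propose(1,'w'): ·
after 9 — deliver 1→3: n3:foll/b6/[w]
after 10 — deliver 3→1: ·
after 11 — deliver 1→4: n4:foll/b6/[w]
after 12 — deliver 4→1: n1:lead/b6/[w]
after 13 — deliver 1→0: n0:foll/b6/[w]
after 14 — deliver 0→1: ·
after 15 — deliver 1→2: n2:foll/b6/[-]
after 16 — deliver 2→1: ·
after 17 — timeout(4): n4:cand/b14/[w]
after 18 — deliver 4→1: n1:foll/b14/[w]
after 19 — deliver 1→4: ·

yes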